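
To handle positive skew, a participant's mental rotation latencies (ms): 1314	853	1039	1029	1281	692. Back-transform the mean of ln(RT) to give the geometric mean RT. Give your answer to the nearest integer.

1010 ms

ln(RT): 7.1808, 6.7488, 6.9460, 6.9363, 7.1554, 6.5396
Mean ln(RT) = 41.5069/6 = 6.91782
Geometric mean = exp(6.91782) = 1010.12 ms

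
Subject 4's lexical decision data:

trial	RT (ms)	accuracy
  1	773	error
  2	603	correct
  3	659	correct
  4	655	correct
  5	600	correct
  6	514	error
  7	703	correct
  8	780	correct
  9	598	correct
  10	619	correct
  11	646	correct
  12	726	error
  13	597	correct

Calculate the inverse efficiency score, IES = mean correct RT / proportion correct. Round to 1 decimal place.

Correct trials (n=10): 603, 659, 655, 600, 703, 780, 598, 619, 646, 597
Mean correct RT = 6460/10 = 646.0000 ms
Proportion correct = 10/13
IES = 646.0000 / (10/13) = 839.800 ms

839.8 ms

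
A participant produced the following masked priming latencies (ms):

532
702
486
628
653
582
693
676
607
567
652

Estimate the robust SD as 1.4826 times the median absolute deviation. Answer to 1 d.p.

71.2 ms

Sorted: 486, 532, 567, 582, 607, 628, 652, 653, 676, 693, 702 → median = 628
|x − 628| sorted: 0, 21, 24, 25, 46, 48, 61, 65, 74, 96, 142 → MAD = 48
Robust SD ≈ 1.4826 × 48 = 71.165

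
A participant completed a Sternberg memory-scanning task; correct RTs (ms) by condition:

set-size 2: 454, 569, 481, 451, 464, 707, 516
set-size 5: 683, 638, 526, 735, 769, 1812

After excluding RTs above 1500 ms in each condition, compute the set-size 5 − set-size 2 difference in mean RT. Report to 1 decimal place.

149.9 ms

set-size 5: exclude 1812
M(set-size 2) = 3642/7 = 520.286
M(set-size 5) = 3351/5 = 670.200
Difference = 670.200 − 520.286 = 149.914 ms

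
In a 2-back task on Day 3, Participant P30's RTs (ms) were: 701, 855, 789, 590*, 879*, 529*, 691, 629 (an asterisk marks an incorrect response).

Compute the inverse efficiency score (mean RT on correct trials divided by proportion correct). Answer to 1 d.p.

1172.8 ms

Correct trials (n=5): 701, 855, 789, 691, 629
Mean correct RT = 3665/5 = 733.0000 ms
Proportion correct = 5/8
IES = 733.0000 / (5/8) = 1172.800 ms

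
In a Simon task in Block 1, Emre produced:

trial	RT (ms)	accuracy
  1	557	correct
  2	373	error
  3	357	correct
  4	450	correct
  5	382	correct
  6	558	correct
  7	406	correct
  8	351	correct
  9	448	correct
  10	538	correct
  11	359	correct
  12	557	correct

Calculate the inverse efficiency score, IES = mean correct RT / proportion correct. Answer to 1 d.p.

492.2 ms

Correct trials (n=11): 557, 357, 450, 382, 558, 406, 351, 448, 538, 359, 557
Mean correct RT = 4963/11 = 451.1818 ms
Proportion correct = 11/12
IES = 451.1818 / (11/12) = 492.198 ms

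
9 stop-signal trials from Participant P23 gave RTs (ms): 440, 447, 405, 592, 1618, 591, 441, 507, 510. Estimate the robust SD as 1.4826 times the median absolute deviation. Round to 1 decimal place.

Sorted: 405, 440, 441, 447, 507, 510, 591, 592, 1618 → median = 507
|x − 507| sorted: 0, 3, 60, 66, 67, 84, 85, 102, 1111 → MAD = 67
Robust SD ≈ 1.4826 × 67 = 99.334

99.3 ms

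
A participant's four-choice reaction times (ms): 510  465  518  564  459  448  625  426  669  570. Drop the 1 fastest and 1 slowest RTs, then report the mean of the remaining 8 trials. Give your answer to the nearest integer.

Sorted: 426, 448, 459, 465, 510, 518, 564, 570, 625, 669
Drop lowest 1 (426) and highest 1 (669)
Remaining (n=8): Σ = 4159, mean = 4159/8 = 519.875

520 ms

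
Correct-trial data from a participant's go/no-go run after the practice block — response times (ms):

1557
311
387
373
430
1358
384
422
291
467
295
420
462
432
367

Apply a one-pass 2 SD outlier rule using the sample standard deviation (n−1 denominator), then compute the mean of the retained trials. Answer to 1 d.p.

n = 15, ΣRT = 7956, M = 530.400
Σ(x−M)² = 2045561.60; s = √(2045561.60/14) = 382.245
Cutoffs: 530.400 ± 2·382.245 → [-234.1, 1294.9]
Outside: 1358, 1557 → excluded.
Retained (n=13): Σ = 5041, mean = 5041/13 = 387.769

387.8 ms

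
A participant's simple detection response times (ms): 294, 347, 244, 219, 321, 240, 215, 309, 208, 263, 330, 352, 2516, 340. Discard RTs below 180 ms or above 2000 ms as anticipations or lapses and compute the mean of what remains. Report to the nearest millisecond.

Excluded: 2516
Retained (n=13): Σ = 3682
Mean = 3682/13 = 283.2308

283 ms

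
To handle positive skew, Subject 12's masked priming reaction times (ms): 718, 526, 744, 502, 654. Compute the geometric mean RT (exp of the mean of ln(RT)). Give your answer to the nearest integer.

621 ms

ln(RT): 6.5765, 6.2653, 6.6120, 6.2186, 6.4831
Mean ln(RT) = 32.1555/5 = 6.43110
Geometric mean = exp(6.43110) = 620.86 ms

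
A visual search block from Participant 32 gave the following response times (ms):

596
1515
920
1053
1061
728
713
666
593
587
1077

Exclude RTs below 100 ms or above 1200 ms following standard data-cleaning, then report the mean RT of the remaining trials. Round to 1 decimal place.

Excluded: 1515
Retained (n=10): Σ = 7994
Mean = 7994/10 = 799.4000

799.4 ms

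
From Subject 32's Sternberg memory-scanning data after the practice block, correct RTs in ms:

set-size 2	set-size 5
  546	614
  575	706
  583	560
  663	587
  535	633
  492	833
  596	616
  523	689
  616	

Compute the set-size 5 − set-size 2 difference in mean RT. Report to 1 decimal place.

M(set-size 2) = 5129/9 = 569.889
M(set-size 5) = 5238/8 = 654.750
Difference = 654.750 − 569.889 = 84.861 ms

84.9 ms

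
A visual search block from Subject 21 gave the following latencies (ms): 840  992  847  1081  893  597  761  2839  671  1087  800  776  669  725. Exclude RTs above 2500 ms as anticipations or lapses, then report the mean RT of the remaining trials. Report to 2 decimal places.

826.08 ms

Excluded: 2839
Retained (n=13): Σ = 10739
Mean = 10739/13 = 826.0769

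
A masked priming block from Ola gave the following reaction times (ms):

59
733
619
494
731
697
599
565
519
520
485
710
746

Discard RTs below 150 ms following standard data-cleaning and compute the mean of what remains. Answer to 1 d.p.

618.2 ms

Excluded: 59
Retained (n=12): Σ = 7418
Mean = 7418/12 = 618.1667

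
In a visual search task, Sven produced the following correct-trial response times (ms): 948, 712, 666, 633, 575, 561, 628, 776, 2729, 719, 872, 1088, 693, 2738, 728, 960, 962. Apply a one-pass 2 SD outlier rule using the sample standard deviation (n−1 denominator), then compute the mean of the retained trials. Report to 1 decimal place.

n = 17, ΣRT = 16988, M = 999.294
Σ(x−M)² = 7178241.53; s = √(7178241.53/16) = 669.806
Cutoffs: 999.294 ± 2·669.806 → [-340.3, 2338.9]
Outside: 2729, 2738 → excluded.
Retained (n=15): Σ = 11521, mean = 11521/15 = 768.067

768.1 ms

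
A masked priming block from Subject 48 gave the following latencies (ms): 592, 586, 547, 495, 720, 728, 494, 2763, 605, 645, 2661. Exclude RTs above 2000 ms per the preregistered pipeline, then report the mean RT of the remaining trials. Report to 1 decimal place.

601.3 ms

Excluded: 2661, 2763
Retained (n=9): Σ = 5412
Mean = 5412/9 = 601.3333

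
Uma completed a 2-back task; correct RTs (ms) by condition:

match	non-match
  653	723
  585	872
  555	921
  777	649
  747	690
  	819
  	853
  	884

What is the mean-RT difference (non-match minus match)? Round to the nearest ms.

138 ms

M(match) = 3317/5 = 663.400
M(non-match) = 6411/8 = 801.375
Difference = 801.375 − 663.400 = 137.975 ms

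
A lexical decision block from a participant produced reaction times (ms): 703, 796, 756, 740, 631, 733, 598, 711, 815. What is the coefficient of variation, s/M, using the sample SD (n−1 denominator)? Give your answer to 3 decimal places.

n = 9, Σ = 6483, M = 720.3333
Σ(x−M)² = 39840.000; s = √(39840.000/8) = 70.5691
CV = 70.5691 / 720.3333 = 0.09797

0.098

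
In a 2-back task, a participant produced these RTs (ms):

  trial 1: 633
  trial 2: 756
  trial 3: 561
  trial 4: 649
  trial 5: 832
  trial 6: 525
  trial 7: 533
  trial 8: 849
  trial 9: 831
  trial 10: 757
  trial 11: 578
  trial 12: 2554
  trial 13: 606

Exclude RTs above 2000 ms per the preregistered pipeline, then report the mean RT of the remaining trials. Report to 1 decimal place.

675.8 ms

Excluded: 2554
Retained (n=12): Σ = 8110
Mean = 8110/12 = 675.8333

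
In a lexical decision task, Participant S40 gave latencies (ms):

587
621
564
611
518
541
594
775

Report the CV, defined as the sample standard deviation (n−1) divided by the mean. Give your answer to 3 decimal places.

0.130

n = 8, Σ = 4811, M = 601.3750
Σ(x−M)² = 42877.875; s = √(42877.875/7) = 78.2650
CV = 78.2650 / 601.3750 = 0.13014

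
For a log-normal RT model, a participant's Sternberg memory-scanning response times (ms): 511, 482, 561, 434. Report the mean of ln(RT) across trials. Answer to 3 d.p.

ln(RT): 6.2364, 6.1779, 6.3297, 6.0730
Σ ln(RT) = 24.8171
Mean = 24.8171/4 = 6.20427

6.204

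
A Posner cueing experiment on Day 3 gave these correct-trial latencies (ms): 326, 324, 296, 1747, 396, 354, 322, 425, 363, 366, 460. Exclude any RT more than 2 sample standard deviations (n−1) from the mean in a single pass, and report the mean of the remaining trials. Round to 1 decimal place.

n = 11, ΣRT = 5379, M = 489.000
Σ(x−M)² = 1764312.00; s = √(1764312.00/10) = 420.037
Cutoffs: 489.000 ± 2·420.037 → [-351.1, 1329.1]
Outside: 1747 → excluded.
Retained (n=10): Σ = 3632, mean = 3632/10 = 363.200

363.2 ms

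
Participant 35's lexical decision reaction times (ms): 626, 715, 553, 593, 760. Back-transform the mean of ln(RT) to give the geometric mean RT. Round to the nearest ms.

ln(RT): 6.4394, 6.5723, 6.3154, 6.3852, 6.6333
Mean ln(RT) = 32.3455/5 = 6.46910
Geometric mean = exp(6.46910) = 644.90 ms

645 ms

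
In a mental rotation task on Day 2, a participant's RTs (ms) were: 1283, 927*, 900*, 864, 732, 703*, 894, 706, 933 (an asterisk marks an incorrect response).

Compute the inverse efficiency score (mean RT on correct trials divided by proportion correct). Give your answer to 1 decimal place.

1353.0 ms

Correct trials (n=6): 1283, 864, 732, 894, 706, 933
Mean correct RT = 5412/6 = 902.0000 ms
Proportion correct = 6/9
IES = 902.0000 / (6/9) = 1353.000 ms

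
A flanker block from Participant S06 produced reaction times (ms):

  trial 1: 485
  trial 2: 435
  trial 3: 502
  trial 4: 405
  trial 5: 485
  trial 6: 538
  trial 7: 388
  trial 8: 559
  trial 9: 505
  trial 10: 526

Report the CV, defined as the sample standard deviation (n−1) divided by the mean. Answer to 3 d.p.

0.117

n = 10, Σ = 4828, M = 482.8000
Σ(x−M)² = 28915.600; s = √(28915.600/9) = 56.6820
CV = 56.6820 / 482.8000 = 0.11740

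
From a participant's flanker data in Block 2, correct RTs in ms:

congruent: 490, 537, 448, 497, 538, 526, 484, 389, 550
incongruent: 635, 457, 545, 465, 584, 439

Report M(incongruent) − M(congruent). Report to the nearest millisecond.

M(congruent) = 4459/9 = 495.444
M(incongruent) = 3125/6 = 520.833
Difference = 520.833 − 495.444 = 25.389 ms

25 ms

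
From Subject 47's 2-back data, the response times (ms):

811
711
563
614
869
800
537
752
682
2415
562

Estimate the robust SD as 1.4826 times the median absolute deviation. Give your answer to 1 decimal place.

148.3 ms

Sorted: 537, 562, 563, 614, 682, 711, 752, 800, 811, 869, 2415 → median = 711
|x − 711| sorted: 0, 29, 41, 89, 97, 100, 148, 149, 158, 174, 1704 → MAD = 100
Robust SD ≈ 1.4826 × 100 = 148.260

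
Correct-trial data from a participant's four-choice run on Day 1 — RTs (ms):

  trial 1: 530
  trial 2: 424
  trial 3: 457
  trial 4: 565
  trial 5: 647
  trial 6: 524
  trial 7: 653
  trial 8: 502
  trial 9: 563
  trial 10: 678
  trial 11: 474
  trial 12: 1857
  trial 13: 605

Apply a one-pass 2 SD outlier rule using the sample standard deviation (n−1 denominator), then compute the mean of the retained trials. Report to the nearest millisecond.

552 ms

n = 13, ΣRT = 8479, M = 652.231
Σ(x−M)² = 1645886.31; s = √(1645886.31/12) = 370.347
Cutoffs: 652.231 ± 2·370.347 → [-88.5, 1392.9]
Outside: 1857 → excluded.
Retained (n=12): Σ = 6622, mean = 6622/12 = 551.833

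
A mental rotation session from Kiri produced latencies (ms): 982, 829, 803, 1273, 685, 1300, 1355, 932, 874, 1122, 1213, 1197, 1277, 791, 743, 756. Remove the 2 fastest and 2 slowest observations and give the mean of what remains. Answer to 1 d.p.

Sorted: 685, 743, 756, 791, 803, 829, 874, 932, 982, 1122, 1197, 1213, 1273, 1277, 1300, 1355
Drop lowest 2 (685, 743) and highest 2 (1300, 1355)
Remaining (n=12): Σ = 12049, mean = 12049/12 = 1004.083

1004.1 ms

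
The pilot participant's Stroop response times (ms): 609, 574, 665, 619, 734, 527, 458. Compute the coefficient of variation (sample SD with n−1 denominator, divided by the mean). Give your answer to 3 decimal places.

n = 7, Σ = 4186, M = 598.0000
Σ(x−M)² = 48764.000; s = √(48764.000/6) = 90.1517
CV = 90.1517 / 598.0000 = 0.15076

0.151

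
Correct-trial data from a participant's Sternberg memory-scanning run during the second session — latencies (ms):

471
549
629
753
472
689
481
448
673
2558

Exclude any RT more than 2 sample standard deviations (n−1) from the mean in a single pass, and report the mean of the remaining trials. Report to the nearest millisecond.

574 ms

n = 10, ΣRT = 7723, M = 772.300
Σ(x−M)² = 3647282.10; s = √(3647282.10/9) = 636.595
Cutoffs: 772.300 ± 2·636.595 → [-500.9, 2045.5]
Outside: 2558 → excluded.
Retained (n=9): Σ = 5165, mean = 5165/9 = 573.889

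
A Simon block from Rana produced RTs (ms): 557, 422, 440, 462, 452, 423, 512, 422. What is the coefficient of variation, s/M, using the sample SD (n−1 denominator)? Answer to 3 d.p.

n = 8, Σ = 3690, M = 461.2500
Σ(x−M)² = 16825.500; s = √(16825.500/7) = 49.0270
CV = 49.0270 / 461.2500 = 0.10629

0.106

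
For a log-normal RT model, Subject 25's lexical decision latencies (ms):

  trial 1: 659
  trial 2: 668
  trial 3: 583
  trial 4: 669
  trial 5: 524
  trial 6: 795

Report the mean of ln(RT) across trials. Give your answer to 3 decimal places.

ln(RT): 6.4907, 6.5043, 6.3682, 6.5058, 6.2615, 6.6783
Σ ln(RT) = 38.8088
Mean = 38.8088/6 = 6.46814

6.468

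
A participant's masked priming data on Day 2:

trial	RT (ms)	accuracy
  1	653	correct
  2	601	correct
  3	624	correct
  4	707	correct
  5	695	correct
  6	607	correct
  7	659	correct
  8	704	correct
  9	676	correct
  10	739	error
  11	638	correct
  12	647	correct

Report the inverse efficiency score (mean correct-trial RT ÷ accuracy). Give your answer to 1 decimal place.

715.1 ms

Correct trials (n=11): 653, 601, 624, 707, 695, 607, 659, 704, 676, 638, 647
Mean correct RT = 7211/11 = 655.5455 ms
Proportion correct = 11/12
IES = 655.5455 / (11/12) = 715.140 ms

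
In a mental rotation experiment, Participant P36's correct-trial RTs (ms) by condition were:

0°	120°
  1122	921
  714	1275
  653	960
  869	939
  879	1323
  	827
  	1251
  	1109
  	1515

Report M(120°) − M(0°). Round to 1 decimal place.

M(0°) = 4237/5 = 847.400
M(120°) = 10120/9 = 1124.444
Difference = 1124.444 − 847.400 = 277.044 ms

277.0 ms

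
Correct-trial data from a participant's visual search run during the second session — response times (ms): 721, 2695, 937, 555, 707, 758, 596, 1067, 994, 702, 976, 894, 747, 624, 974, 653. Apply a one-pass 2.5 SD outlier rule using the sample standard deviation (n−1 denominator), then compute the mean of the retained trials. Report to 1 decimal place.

n = 16, ΣRT = 14600, M = 912.500
Σ(x−M)² = 3769600.00; s = √(3769600.00/15) = 501.305
Cutoffs: 912.500 ± 2.5·501.305 → [-340.8, 2165.8]
Outside: 2695 → excluded.
Retained (n=15): Σ = 11905, mean = 11905/15 = 793.667

793.7 ms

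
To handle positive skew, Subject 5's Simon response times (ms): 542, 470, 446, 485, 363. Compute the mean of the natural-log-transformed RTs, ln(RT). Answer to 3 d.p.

ln(RT): 6.2953, 6.1527, 6.1003, 6.1841, 5.8944
Σ ln(RT) = 30.6269
Mean = 30.6269/5 = 6.12537

6.125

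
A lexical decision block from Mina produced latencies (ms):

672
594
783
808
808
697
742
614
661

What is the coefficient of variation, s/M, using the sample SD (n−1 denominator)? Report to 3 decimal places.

0.114

n = 9, Σ = 6379, M = 708.7778
Σ(x−M)² = 52233.556; s = √(52233.556/8) = 80.8034
CV = 80.8034 / 708.7778 = 0.11400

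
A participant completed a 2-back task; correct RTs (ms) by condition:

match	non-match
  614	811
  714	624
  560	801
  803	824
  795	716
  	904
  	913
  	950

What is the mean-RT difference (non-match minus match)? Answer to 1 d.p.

M(match) = 3486/5 = 697.200
M(non-match) = 6543/8 = 817.875
Difference = 817.875 − 697.200 = 120.675 ms

120.7 ms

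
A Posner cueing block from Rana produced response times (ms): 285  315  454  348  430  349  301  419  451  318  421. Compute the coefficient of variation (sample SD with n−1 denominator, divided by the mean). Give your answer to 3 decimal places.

0.172

n = 11, Σ = 4091, M = 371.9091
Σ(x−M)² = 40818.909; s = √(40818.909/10) = 63.8897
CV = 63.8897 / 371.9091 = 0.17179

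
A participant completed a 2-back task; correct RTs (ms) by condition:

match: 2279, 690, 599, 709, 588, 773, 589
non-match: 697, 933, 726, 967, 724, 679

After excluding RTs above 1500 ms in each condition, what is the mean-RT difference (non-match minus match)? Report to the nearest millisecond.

match: exclude 2279
M(match) = 3948/6 = 658.000
M(non-match) = 4726/6 = 787.667
Difference = 787.667 − 658.000 = 129.667 ms

130 ms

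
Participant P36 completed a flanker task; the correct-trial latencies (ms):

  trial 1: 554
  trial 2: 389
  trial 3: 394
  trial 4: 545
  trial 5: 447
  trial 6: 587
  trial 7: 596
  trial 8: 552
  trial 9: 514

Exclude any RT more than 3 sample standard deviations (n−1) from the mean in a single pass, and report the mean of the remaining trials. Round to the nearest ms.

n = 9, ΣRT = 4578, M = 508.667
Σ(x−M)² = 50316.00; s = √(50316.00/8) = 79.306
Cutoffs: 508.667 ± 3·79.306 → [270.7, 746.6]
No RTs fall outside the cutoffs; all 9 retained. Mean = 4578/9 = 508.667

509 ms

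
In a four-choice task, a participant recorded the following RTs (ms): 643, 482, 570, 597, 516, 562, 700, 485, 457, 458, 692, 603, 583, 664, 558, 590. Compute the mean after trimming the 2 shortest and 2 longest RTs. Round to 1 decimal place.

571.1 ms

Sorted: 457, 458, 482, 485, 516, 558, 562, 570, 583, 590, 597, 603, 643, 664, 692, 700
Drop lowest 2 (457, 458) and highest 2 (692, 700)
Remaining (n=12): Σ = 6853, mean = 6853/12 = 571.083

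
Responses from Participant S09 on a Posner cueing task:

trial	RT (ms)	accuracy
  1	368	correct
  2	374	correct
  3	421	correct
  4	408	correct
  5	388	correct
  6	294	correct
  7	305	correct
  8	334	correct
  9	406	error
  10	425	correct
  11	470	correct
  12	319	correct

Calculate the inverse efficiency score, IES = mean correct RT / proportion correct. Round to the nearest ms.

407 ms

Correct trials (n=11): 368, 374, 421, 408, 388, 294, 305, 334, 425, 470, 319
Mean correct RT = 4106/11 = 373.2727 ms
Proportion correct = 11/12
IES = 373.2727 / (11/12) = 407.207 ms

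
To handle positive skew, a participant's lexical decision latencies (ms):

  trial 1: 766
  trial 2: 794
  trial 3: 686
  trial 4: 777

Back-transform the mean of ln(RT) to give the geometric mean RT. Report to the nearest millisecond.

ln(RT): 6.6412, 6.6771, 6.5309, 6.6554
Mean ln(RT) = 26.5046/4 = 6.62615
Geometric mean = exp(6.62615) = 754.57 ms

755 ms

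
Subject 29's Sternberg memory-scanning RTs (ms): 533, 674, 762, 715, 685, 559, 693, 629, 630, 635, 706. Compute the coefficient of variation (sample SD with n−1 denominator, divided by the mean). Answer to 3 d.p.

0.103

n = 11, Σ = 7221, M = 656.4545
Σ(x−M)² = 46132.727; s = √(46132.727/10) = 67.9211
CV = 67.9211 / 656.4545 = 0.10347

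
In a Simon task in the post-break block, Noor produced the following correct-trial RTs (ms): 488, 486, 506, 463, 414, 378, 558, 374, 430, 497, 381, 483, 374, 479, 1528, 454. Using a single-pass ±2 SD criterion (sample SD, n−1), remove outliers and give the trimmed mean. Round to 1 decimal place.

n = 16, ΣRT = 8293, M = 518.312
Σ(x−M)² = 1132475.44; s = √(1132475.44/15) = 274.770
Cutoffs: 518.312 ± 2·274.770 → [-31.2, 1067.9]
Outside: 1528 → excluded.
Retained (n=15): Σ = 6765, mean = 6765/15 = 451.000

451.0 ms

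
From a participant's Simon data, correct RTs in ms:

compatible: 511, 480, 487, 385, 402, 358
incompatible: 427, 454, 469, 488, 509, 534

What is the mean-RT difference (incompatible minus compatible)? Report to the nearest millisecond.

43 ms

M(compatible) = 2623/6 = 437.167
M(incompatible) = 2881/6 = 480.167
Difference = 480.167 − 437.167 = 43.000 ms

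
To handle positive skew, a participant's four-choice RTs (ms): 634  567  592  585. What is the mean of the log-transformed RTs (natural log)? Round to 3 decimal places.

6.387

ln(RT): 6.4520, 6.3404, 6.3835, 6.3716
Σ ln(RT) = 25.5475
Mean = 25.5475/4 = 6.38688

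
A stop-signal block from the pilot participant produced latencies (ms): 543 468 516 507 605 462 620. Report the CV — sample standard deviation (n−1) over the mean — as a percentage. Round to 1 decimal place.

n = 7, Σ = 3721, M = 531.5714
Σ(x−M)² = 23069.714; s = √(23069.714/6) = 62.0077
CV = 62.0077 / 531.5714 = 0.11665 = 11.665%

11.7%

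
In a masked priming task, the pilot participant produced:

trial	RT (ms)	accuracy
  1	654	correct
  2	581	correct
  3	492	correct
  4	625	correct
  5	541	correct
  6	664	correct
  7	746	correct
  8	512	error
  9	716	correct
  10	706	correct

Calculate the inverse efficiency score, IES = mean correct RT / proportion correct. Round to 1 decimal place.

Correct trials (n=9): 654, 581, 492, 625, 541, 664, 746, 716, 706
Mean correct RT = 5725/9 = 636.1111 ms
Proportion correct = 9/10
IES = 636.1111 / (9/10) = 706.790 ms

706.8 ms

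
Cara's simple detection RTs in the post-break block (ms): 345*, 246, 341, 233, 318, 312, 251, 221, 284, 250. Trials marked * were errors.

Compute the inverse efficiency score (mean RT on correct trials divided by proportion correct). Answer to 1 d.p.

303.2 ms

Correct trials (n=9): 246, 341, 233, 318, 312, 251, 221, 284, 250
Mean correct RT = 2456/9 = 272.8889 ms
Proportion correct = 9/10
IES = 272.8889 / (9/10) = 303.210 ms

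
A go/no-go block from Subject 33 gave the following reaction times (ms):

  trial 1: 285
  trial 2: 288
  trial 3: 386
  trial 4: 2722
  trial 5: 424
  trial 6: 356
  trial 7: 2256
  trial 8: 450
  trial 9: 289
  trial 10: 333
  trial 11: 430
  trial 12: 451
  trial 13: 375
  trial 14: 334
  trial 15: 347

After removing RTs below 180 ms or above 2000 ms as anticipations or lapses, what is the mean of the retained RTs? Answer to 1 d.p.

Excluded: 2256, 2722
Retained (n=13): Σ = 4748
Mean = 4748/13 = 365.2308

365.2 ms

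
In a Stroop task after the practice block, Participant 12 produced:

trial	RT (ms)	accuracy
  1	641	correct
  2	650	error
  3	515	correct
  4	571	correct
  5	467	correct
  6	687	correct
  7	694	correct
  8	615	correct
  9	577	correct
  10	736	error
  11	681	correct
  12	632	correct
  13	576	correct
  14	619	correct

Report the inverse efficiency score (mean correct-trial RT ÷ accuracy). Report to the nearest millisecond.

707 ms

Correct trials (n=12): 641, 515, 571, 467, 687, 694, 615, 577, 681, 632, 576, 619
Mean correct RT = 7275/12 = 606.2500 ms
Proportion correct = 12/14
IES = 606.2500 / (12/14) = 707.292 ms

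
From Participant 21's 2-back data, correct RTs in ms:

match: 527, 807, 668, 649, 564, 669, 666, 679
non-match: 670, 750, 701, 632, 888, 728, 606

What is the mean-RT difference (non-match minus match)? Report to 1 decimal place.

57.1 ms

M(match) = 5229/8 = 653.625
M(non-match) = 4975/7 = 710.714
Difference = 710.714 − 653.625 = 57.089 ms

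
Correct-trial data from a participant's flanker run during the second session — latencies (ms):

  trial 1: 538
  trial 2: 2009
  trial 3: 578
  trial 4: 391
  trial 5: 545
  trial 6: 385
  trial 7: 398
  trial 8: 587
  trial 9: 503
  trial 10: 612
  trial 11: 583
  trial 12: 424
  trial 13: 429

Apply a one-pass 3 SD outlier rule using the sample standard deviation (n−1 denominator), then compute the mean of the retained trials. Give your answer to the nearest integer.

n = 13, ΣRT = 7982, M = 614.000
Σ(x−M)² = 2191024.00; s = √(2191024.00/12) = 427.300
Cutoffs: 614.000 ± 3·427.300 → [-667.9, 1895.9]
Outside: 2009 → excluded.
Retained (n=12): Σ = 5973, mean = 5973/12 = 497.750

498 ms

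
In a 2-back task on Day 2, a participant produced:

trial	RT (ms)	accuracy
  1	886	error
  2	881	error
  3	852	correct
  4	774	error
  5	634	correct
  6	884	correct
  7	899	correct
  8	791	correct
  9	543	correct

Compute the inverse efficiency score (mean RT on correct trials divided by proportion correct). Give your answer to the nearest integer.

1151 ms

Correct trials (n=6): 852, 634, 884, 899, 791, 543
Mean correct RT = 4603/6 = 767.1667 ms
Proportion correct = 6/9
IES = 767.1667 / (6/9) = 1150.750 ms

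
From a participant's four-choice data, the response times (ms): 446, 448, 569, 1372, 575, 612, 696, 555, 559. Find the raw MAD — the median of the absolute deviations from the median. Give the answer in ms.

Sorted: 446, 448, 555, 559, 569, 575, 612, 696, 1372 → median = 569
|x − 569|: 123, 121, 0, 803, 6, 43, 127, 14, 10
Sorted deviations: 0, 6, 10, 14, 43, 121, 123, 127, 803 → MAD = 43

43 ms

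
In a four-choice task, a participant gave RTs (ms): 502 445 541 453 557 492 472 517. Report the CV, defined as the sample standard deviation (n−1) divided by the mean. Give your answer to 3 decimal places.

0.081

n = 8, Σ = 3979, M = 497.3750
Σ(x−M)² = 11249.875; s = √(11249.875/7) = 40.0890
CV = 40.0890 / 497.3750 = 0.08060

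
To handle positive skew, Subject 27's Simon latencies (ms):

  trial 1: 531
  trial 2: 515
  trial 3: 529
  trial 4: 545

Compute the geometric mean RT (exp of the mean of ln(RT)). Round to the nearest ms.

530 ms

ln(RT): 6.2748, 6.2442, 6.2710, 6.3008
Mean ln(RT) = 25.0907/4 = 6.27268
Geometric mean = exp(6.27268) = 529.89 ms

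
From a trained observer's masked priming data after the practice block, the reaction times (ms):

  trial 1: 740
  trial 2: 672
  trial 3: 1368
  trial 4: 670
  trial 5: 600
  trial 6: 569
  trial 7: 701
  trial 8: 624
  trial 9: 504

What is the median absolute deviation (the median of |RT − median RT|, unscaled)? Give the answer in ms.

70 ms

Sorted: 504, 569, 600, 624, 670, 672, 701, 740, 1368 → median = 670
|x − 670|: 70, 2, 698, 0, 70, 101, 31, 46, 166
Sorted deviations: 0, 2, 31, 46, 70, 70, 101, 166, 698 → MAD = 70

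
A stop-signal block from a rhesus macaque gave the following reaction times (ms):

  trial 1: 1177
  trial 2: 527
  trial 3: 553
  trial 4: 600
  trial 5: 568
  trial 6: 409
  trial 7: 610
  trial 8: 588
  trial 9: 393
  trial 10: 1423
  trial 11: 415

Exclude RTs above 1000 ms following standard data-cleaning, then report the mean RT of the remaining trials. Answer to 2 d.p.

518.11 ms

Excluded: 1177, 1423
Retained (n=9): Σ = 4663
Mean = 4663/9 = 518.1111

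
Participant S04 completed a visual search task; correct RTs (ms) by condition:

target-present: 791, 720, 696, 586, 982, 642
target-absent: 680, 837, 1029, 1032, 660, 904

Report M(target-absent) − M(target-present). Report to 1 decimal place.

M(target-present) = 4417/6 = 736.167
M(target-absent) = 5142/6 = 857.000
Difference = 857.000 − 736.167 = 120.833 ms

120.8 ms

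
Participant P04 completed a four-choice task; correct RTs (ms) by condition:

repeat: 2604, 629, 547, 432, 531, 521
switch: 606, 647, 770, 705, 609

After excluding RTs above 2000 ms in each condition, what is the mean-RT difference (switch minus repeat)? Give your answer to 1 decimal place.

135.4 ms

repeat: exclude 2604
M(repeat) = 2660/5 = 532.000
M(switch) = 3337/5 = 667.400
Difference = 667.400 − 532.000 = 135.400 ms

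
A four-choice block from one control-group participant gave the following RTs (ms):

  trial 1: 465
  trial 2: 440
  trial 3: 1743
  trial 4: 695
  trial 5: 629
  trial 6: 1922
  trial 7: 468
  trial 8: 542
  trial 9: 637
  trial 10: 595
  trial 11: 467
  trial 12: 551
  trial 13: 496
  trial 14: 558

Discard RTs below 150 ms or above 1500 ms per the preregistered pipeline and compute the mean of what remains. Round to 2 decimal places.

545.25 ms

Excluded: 1743, 1922
Retained (n=12): Σ = 6543
Mean = 6543/12 = 545.2500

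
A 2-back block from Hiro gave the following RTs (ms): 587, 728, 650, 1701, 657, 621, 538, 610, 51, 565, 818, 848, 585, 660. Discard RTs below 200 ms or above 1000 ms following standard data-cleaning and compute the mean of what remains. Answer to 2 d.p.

655.58 ms

Excluded: 51, 1701
Retained (n=12): Σ = 7867
Mean = 7867/12 = 655.5833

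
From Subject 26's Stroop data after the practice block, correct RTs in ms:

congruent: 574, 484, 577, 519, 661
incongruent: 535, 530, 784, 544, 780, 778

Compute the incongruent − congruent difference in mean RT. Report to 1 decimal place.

M(congruent) = 2815/5 = 563.000
M(incongruent) = 3951/6 = 658.500
Difference = 658.500 − 563.000 = 95.500 ms

95.5 ms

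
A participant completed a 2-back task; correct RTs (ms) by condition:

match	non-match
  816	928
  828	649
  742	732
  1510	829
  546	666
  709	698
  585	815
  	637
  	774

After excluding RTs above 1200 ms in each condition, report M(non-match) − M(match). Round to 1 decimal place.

match: exclude 1510
M(match) = 4226/6 = 704.333
M(non-match) = 6728/9 = 747.556
Difference = 747.556 − 704.333 = 43.222 ms

43.2 ms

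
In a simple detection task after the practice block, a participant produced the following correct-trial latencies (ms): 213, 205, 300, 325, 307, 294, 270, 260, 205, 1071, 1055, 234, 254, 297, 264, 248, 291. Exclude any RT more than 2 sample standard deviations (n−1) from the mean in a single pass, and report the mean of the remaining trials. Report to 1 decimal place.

264.5 ms

n = 17, ΣRT = 6093, M = 358.412
Σ(x−M)² = 1145854.12; s = √(1145854.12/16) = 267.611
Cutoffs: 358.412 ± 2·267.611 → [-176.8, 893.6]
Outside: 1055, 1071 → excluded.
Retained (n=15): Σ = 3967, mean = 3967/15 = 264.467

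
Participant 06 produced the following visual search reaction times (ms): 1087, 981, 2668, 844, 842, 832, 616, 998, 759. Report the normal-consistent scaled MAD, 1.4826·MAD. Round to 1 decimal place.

203.1 ms

Sorted: 616, 759, 832, 842, 844, 981, 998, 1087, 2668 → median = 844
|x − 844| sorted: 0, 2, 12, 85, 137, 154, 228, 243, 1824 → MAD = 137
Robust SD ≈ 1.4826 × 137 = 203.116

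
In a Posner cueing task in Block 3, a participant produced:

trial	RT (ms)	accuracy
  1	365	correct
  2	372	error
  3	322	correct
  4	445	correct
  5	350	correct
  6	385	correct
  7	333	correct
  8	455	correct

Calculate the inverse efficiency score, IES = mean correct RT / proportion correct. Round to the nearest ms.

433 ms

Correct trials (n=7): 365, 322, 445, 350, 385, 333, 455
Mean correct RT = 2655/7 = 379.2857 ms
Proportion correct = 7/8
IES = 379.2857 / (7/8) = 433.469 ms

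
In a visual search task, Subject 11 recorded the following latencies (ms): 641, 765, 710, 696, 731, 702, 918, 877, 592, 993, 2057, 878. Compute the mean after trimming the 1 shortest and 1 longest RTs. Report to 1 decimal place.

791.1 ms

Sorted: 592, 641, 696, 702, 710, 731, 765, 877, 878, 918, 993, 2057
Drop lowest 1 (592) and highest 1 (2057)
Remaining (n=10): Σ = 7911, mean = 7911/10 = 791.100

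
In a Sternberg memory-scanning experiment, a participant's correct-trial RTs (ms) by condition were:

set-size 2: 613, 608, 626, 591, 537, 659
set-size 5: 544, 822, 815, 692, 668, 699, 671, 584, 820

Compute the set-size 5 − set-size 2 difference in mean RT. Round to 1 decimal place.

M(set-size 2) = 3634/6 = 605.667
M(set-size 5) = 6315/9 = 701.667
Difference = 701.667 − 605.667 = 96.000 ms

96.0 ms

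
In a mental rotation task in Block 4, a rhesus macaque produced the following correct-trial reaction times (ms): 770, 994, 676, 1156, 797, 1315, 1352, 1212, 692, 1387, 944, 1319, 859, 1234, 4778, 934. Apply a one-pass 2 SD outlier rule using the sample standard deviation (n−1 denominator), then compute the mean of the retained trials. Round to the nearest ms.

1043 ms

n = 16, ΣRT = 20419, M = 1276.188
Σ(x−M)² = 13972864.44; s = √(13972864.44/15) = 965.155
Cutoffs: 1276.188 ± 2·965.155 → [-654.1, 3206.5]
Outside: 4778 → excluded.
Retained (n=15): Σ = 15641, mean = 15641/15 = 1042.733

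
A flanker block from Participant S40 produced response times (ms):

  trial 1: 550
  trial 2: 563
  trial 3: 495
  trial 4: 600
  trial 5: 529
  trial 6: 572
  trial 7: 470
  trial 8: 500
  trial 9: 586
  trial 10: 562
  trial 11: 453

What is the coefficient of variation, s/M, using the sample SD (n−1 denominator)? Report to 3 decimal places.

0.091

n = 11, Σ = 5880, M = 534.5455
Σ(x−M)² = 23740.727; s = √(23740.727/10) = 48.7245
CV = 48.7245 / 534.5455 = 0.09115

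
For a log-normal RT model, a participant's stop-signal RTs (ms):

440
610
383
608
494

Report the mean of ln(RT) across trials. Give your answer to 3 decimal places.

6.212

ln(RT): 6.0868, 6.4135, 5.9480, 6.4102, 6.2025
Σ ln(RT) = 31.0610
Mean = 31.0610/5 = 6.21220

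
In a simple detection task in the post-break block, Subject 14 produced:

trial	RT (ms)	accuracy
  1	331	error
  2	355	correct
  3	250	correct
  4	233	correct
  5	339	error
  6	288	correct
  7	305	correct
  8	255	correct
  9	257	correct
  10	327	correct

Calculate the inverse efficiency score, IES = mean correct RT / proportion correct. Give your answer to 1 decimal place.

354.7 ms

Correct trials (n=8): 355, 250, 233, 288, 305, 255, 257, 327
Mean correct RT = 2270/8 = 283.7500 ms
Proportion correct = 8/10
IES = 283.7500 / (8/10) = 354.688 ms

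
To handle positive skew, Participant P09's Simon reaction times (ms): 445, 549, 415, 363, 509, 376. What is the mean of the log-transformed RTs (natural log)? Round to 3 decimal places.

6.082

ln(RT): 6.0981, 6.3081, 6.0283, 5.8944, 6.2324, 5.9296
Σ ln(RT) = 36.4909
Mean = 36.4909/6 = 6.08182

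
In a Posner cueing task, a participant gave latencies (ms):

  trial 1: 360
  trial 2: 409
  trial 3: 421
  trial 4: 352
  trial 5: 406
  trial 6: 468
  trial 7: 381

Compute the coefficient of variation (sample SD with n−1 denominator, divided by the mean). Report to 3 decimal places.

0.099

n = 7, Σ = 2797, M = 399.5714
Σ(x−M)² = 9445.714; s = √(9445.714/6) = 39.6773
CV = 39.6773 / 399.5714 = 0.09930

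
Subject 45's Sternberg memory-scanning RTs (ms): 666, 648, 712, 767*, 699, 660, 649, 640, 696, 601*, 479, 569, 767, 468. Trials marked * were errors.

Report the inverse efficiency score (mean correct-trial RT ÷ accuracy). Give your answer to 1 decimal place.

744.0 ms

Correct trials (n=12): 666, 648, 712, 699, 660, 649, 640, 696, 479, 569, 767, 468
Mean correct RT = 7653/12 = 637.7500 ms
Proportion correct = 12/14
IES = 637.7500 / (12/14) = 744.042 ms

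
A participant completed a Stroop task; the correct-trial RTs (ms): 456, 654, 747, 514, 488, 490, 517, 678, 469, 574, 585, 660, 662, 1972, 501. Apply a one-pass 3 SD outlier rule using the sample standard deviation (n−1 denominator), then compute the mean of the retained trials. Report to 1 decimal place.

571.1 ms

n = 15, ΣRT = 9967, M = 664.467
Σ(x−M)² = 1945625.73; s = √(1945625.73/14) = 372.791
Cutoffs: 664.467 ± 3·372.791 → [-453.9, 1782.8]
Outside: 1972 → excluded.
Retained (n=14): Σ = 7995, mean = 7995/14 = 571.071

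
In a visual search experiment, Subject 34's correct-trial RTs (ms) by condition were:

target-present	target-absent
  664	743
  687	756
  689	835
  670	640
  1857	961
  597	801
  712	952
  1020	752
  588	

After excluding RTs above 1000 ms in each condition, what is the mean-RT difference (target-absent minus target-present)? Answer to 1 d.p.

146.9 ms

target-present: exclude 1857, 1020
M(target-present) = 4607/7 = 658.143
M(target-absent) = 6440/8 = 805.000
Difference = 805.000 − 658.143 = 146.857 ms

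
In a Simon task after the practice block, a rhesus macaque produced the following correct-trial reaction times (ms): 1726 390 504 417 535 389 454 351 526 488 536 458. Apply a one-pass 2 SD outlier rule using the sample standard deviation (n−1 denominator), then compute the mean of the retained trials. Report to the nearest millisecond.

n = 12, ΣRT = 6774, M = 564.500
Σ(x−M)² = 1513901.00; s = √(1513901.00/11) = 370.982
Cutoffs: 564.500 ± 2·370.982 → [-177.5, 1306.5]
Outside: 1726 → excluded.
Retained (n=11): Σ = 5048, mean = 5048/11 = 458.909

459 ms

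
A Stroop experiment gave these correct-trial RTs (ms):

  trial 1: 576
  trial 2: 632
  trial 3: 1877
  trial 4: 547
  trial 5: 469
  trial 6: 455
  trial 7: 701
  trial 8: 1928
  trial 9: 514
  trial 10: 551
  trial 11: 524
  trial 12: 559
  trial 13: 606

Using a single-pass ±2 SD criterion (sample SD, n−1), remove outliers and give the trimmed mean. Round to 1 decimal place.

557.6 ms

n = 13, ΣRT = 9939, M = 764.538
Σ(x−M)² = 3112451.23; s = √(3112451.23/12) = 509.285
Cutoffs: 764.538 ± 2·509.285 → [-254.0, 1783.1]
Outside: 1877, 1928 → excluded.
Retained (n=11): Σ = 6134, mean = 6134/11 = 557.636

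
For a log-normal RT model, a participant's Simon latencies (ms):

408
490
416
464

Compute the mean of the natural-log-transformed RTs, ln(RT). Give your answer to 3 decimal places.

6.094

ln(RT): 6.0113, 6.1944, 6.0307, 6.1399
Σ ln(RT) = 24.3762
Mean = 24.3762/4 = 6.09406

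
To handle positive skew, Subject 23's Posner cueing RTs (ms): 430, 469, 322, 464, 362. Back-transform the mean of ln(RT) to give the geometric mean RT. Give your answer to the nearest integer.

ln(RT): 6.0638, 6.1506, 5.7746, 6.1399, 5.8916
Mean ln(RT) = 30.0205/5 = 6.00409
Geometric mean = exp(6.00409) = 405.08 ms

405 ms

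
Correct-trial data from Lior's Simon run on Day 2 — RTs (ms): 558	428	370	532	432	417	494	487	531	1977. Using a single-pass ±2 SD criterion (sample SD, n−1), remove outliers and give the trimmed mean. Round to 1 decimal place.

472.1 ms

n = 10, ΣRT = 6226, M = 622.600
Σ(x−M)² = 2070372.40; s = √(2070372.40/9) = 479.626
Cutoffs: 622.600 ± 2·479.626 → [-336.7, 1581.9]
Outside: 1977 → excluded.
Retained (n=9): Σ = 4249, mean = 4249/9 = 472.111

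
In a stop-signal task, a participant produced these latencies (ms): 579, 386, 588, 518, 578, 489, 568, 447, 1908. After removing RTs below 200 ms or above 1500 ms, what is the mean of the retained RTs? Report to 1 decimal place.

519.1 ms

Excluded: 1908
Retained (n=8): Σ = 4153
Mean = 4153/8 = 519.1250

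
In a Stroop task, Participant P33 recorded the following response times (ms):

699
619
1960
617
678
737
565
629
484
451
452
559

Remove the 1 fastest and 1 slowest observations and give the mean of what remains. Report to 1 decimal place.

Sorted: 451, 452, 484, 559, 565, 617, 619, 629, 678, 699, 737, 1960
Drop lowest 1 (451) and highest 1 (1960)
Remaining (n=10): Σ = 6039, mean = 6039/10 = 603.900

603.9 ms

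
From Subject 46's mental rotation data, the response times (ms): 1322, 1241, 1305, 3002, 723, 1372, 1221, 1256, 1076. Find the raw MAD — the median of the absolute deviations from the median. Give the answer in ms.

Sorted: 723, 1076, 1221, 1241, 1256, 1305, 1322, 1372, 3002 → median = 1256
|x − 1256|: 66, 15, 49, 1746, 533, 116, 35, 0, 180
Sorted deviations: 0, 15, 35, 49, 66, 116, 180, 533, 1746 → MAD = 66

66 ms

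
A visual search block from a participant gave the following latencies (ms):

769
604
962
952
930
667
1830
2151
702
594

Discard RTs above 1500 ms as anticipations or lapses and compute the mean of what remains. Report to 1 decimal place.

Excluded: 1830, 2151
Retained (n=8): Σ = 6180
Mean = 6180/8 = 772.5000

772.5 ms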